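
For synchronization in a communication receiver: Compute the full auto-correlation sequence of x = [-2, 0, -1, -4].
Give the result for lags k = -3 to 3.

r_xx[k] = sum_m x[m]*x[m+k], indexed from 0, for k = -3 to 3:
  r_xx[-3] = x[3]*x[0] = 8
  r_xx[-2] = x[2]*x[0] + x[3]*x[1] = 2
  r_xx[-1] = x[1]*x[0] + x[2]*x[1] + x[3]*x[2] = 4
  r_xx[0] = x[0]*x[0] + x[1]*x[1] + x[2]*x[2] + x[3]*x[3] = 21
  r_xx[1] = x[0]*x[1] + x[1]*x[2] + x[2]*x[3] = 4
  r_xx[2] = x[0]*x[2] + x[1]*x[3] = 2
  r_xx[3] = x[0]*x[3] = 8
r_xx = [8, 2, 4, 21, 4, 2, 8]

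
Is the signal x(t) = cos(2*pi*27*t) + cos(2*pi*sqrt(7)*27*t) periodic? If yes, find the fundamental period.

f1 = 27 Hz, f2 = 27*sqrt(7) Hz
Ratio f2/f1 = sqrt(7), which is irrational.
Since the frequency ratio is irrational, no common period exists.
The signal is not periodic.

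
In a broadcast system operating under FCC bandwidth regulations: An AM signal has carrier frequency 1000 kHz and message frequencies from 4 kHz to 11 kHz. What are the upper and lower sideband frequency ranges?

Upper sideband (USB) = fc + [fm_low, fm_high] = 1000 + [4, 11] = [1004, 1011] kHz
Lower sideband (LSB) = fc - [fm_high, fm_low] = 1000 - [11, 4] = [989, 996] kHz
Total occupied spectrum: 989 kHz to 1011 kHz (plus carrier at 1000 kHz)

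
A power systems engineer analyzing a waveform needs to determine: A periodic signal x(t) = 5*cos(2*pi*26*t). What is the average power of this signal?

Average power of A*cos(wt) is A^2/2.
P = 5^2 / 2 = 25/2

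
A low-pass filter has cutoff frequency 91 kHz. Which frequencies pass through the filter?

A low-pass filter passes all frequencies below the cutoff frequency 91 kHz and attenuates higher frequencies.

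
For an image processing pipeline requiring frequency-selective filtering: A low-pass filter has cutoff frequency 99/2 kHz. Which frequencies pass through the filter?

A low-pass filter passes all frequencies below the cutoff frequency 99/2 kHz and attenuates higher frequencies.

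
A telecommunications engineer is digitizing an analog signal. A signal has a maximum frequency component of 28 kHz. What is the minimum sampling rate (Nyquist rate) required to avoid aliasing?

By the Nyquist-Shannon sampling theorem,
the minimum sampling rate (Nyquist rate) must be at least 2 * f_max.
Nyquist rate = 2 * 28 kHz = 56 kHz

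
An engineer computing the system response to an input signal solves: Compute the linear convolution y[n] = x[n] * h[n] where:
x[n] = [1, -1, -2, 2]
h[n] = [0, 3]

y[n] = sum_k x[k]*h[n-k]. Output length = len(x) + len(h) - 1 = 4 + 2 - 1 = 5.
y[0] = 1*0 = 0
y[1] = -1*0 + 1*3 = 3
y[2] = -2*0 + -1*3 = -3
y[3] = 2*0 + -2*3 = -6
y[4] = 2*3 = 6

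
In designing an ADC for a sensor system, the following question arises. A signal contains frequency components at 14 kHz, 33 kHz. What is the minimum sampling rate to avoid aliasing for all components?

The highest frequency component is f_max = 33 kHz.
Nyquist rate = 2 * f_max = 2 * 33 kHz = 66 kHz.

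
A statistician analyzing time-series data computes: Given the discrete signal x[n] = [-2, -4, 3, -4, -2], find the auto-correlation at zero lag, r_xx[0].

The auto-correlation at zero lag r_xx[0] equals the signal energy.
r_xx[0] = sum of x[n]^2 = (-2)^2 + (-4)^2 + 3^2 + (-4)^2 + (-2)^2
= 4 + 16 + 9 + 16 + 4 = 49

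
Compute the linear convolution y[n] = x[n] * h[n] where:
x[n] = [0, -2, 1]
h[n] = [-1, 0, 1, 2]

y[n] = sum_k x[k]*h[n-k]. Output length = len(x) + len(h) - 1 = 3 + 4 - 1 = 6.
y[0] = 0*-1 = 0
y[1] = -2*-1 + 0*0 = 2
y[2] = 1*-1 + -2*0 + 0*1 = -1
y[3] = 1*0 + -2*1 + 0*2 = -2
y[4] = 1*1 + -2*2 = -3
y[5] = 1*2 = 2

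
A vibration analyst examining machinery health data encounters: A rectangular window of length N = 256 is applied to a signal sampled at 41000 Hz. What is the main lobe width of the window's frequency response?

For a rectangular window of length N,
the main lobe width in frequency is 2*f_s/N.
= 2*41000/256 = 5125/16 Hz
This determines the minimum frequency separation for resolving two sinusoids.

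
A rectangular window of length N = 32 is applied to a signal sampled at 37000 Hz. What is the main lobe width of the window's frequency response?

For a rectangular window of length N,
the main lobe width in frequency is 2*f_s/N.
= 2*37000/32 = 4625/2 Hz
This determines the minimum frequency separation for resolving two sinusoids.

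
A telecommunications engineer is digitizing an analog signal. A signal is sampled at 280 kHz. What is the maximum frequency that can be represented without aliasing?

The maximum frequency that can be represented without aliasing
is the Nyquist frequency: f_max = f_s / 2 = 280 kHz / 2 = 140 kHz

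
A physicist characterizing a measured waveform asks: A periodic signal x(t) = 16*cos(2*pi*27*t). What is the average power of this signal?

Average power of A*cos(wt) is A^2/2.
P = 16^2 / 2 = 256/2 = 128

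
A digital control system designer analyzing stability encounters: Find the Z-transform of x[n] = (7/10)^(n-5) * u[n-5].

Time-shifting property: if X(z) = Z{x[n]}, then Z{x[n-d]} = z^(-d) * X(z)
X(z) = z/(z - 7/10) for x[n] = (7/10)^n * u[n]
Z{x[n-5]} = z^(-5) * z/(z - 7/10) = z^(-4)/(z - 7/10)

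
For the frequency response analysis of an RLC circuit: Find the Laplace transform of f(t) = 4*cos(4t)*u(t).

Standard pair: cos(wt)*u(t) <-> s/(s^2+w^2)
With w = 4: L{4*cos(4t)*u(t)} = 4s/(s^2+16)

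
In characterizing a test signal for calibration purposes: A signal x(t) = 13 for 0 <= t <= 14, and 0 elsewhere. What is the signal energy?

Energy = integral of |x(t)|^2 dt over the signal duration
= 13^2 * 14 = 169 * 14 = 2366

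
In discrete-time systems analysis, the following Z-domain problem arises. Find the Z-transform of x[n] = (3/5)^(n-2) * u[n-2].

Time-shifting property: if X(z) = Z{x[n]}, then Z{x[n-d]} = z^(-d) * X(z)
X(z) = z/(z - 3/5) for x[n] = (3/5)^n * u[n]
Z{x[n-2]} = z^(-2) * z/(z - 3/5) = z^(-1)/(z - 3/5)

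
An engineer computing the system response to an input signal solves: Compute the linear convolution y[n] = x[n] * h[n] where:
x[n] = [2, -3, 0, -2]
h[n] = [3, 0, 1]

y[n] = sum_k x[k]*h[n-k]. Output length = len(x) + len(h) - 1 = 4 + 3 - 1 = 6.
y[0] = 2*3 = 6
y[1] = -3*3 + 2*0 = -9
y[2] = 0*3 + -3*0 + 2*1 = 2
y[3] = -2*3 + 0*0 + -3*1 = -9
y[4] = -2*0 + 0*1 = 0
y[5] = -2*1 = -2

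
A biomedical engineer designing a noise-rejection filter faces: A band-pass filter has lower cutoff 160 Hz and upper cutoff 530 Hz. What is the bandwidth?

Bandwidth = f_high - f_low
= 530 Hz - 160 Hz = 370 Hz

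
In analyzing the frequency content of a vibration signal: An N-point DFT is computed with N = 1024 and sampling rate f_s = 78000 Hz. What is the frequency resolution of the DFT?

DFT frequency resolution = f_s / N
= 78000 / 1024 = 4875/64 Hz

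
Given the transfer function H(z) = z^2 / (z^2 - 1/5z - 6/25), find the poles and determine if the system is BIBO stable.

Poles are roots of the denominator: z^2 - 1/5z - 6/25 = 0.
Quadratic formula: z = [-(-1/5) +/- sqrt((-1/5)^2 - 4*(-6/25))] / 2
Discriminant = 1/25 + 24/25 = 1; sqrt = 1.
z = (1/5 +/- 1) / 2 => z = 3/5 or z = -2/5.
|p1| = 2/5, |p2| = 3/5.
For BIBO stability, all poles must lie inside the unit circle (|p| < 1).
System is STABLE since both |p| < 1.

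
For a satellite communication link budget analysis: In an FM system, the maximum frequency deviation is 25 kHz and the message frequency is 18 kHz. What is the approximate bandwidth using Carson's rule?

Carson's rule: BW = 2*(delta_f + f_m)
= 2*(25 + 18) kHz = 86 kHz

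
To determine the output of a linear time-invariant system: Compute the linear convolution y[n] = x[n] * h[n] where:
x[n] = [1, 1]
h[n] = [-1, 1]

y[n] = sum_k x[k]*h[n-k]. Output length = len(x) + len(h) - 1 = 2 + 2 - 1 = 3.
y[0] = 1*-1 = -1
y[1] = 1*-1 + 1*1 = 0
y[2] = 1*1 = 1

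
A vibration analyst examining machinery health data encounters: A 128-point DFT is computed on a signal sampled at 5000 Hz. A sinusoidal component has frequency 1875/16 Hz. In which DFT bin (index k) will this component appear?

DFT frequency resolution = f_s/N = 5000/128 = 625/16 Hz
Bin index k = f_signal / resolution = 1875/16 / 625/16 = 3
The signal frequency 1875/16 Hz falls in DFT bin k = 3.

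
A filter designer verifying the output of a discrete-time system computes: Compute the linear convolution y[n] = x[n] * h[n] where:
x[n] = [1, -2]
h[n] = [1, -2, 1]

y[n] = sum_k x[k]*h[n-k]. Output length = len(x) + len(h) - 1 = 2 + 3 - 1 = 4.
y[0] = 1*1 = 1
y[1] = -2*1 + 1*-2 = -4
y[2] = -2*-2 + 1*1 = 5
y[3] = -2*1 = -2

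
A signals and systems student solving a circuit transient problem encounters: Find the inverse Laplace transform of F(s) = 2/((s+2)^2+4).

Standard pair: w/((s+a)^2+w^2) <-> e^(-at)*sin(wt)*u(t)
With a=2, w=2: f(t) = e^(-2t)*sin(2t)*u(t)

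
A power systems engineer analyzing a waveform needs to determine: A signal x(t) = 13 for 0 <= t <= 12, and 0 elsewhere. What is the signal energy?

Energy = integral of |x(t)|^2 dt over the signal duration
= 13^2 * 12 = 169 * 12 = 2028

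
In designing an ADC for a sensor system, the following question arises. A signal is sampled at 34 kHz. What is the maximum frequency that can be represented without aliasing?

The maximum frequency that can be represented without aliasing
is the Nyquist frequency: f_max = f_s / 2 = 34 kHz / 2 = 17 kHz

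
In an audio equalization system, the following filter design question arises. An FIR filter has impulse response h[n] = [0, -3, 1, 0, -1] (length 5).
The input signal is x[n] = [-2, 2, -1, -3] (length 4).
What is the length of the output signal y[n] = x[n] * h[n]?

For linear convolution, the output length is:
len(y) = len(x) + len(h) - 1 = 4 + 5 - 1 = 8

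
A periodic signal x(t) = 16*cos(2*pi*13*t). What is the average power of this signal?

Average power of A*cos(wt) is A^2/2.
P = 16^2 / 2 = 256/2 = 128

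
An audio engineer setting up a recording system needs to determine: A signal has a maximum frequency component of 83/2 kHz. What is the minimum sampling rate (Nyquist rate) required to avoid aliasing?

By the Nyquist-Shannon sampling theorem,
the minimum sampling rate (Nyquist rate) must be at least 2 * f_max.
Nyquist rate = 2 * 83/2 kHz = 83 kHz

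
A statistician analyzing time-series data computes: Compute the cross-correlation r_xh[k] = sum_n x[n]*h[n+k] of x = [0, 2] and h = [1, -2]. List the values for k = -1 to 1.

Both sequences indexed from 0 and zero outside their support.
Lags with overlap: k = -1 to 1.
  r_xh[-1] = x[1]*h[0] = 2
  r_xh[0] = x[0]*h[0] + x[1]*h[1] = -4
  r_xh[1] = x[0]*h[1] = 0
r_xh = [2, -4, 0] (for k = -1, ..., 1)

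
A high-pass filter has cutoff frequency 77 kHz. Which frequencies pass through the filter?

A high-pass filter passes all frequencies above the cutoff frequency 77 kHz and attenuates lower frequencies.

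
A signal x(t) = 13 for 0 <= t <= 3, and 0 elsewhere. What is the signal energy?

Energy = integral of |x(t)|^2 dt over the signal duration
= 13^2 * 3 = 169 * 3 = 507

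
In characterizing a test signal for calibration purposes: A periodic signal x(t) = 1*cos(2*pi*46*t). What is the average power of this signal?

Average power of A*cos(wt) is A^2/2.
P = 1^2 / 2 = 1/2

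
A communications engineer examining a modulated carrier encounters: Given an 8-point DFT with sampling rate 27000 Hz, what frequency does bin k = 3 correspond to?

The frequency of DFT bin k is: f_k = k * f_s / N
f_3 = 3 * 27000 / 8 = 10125 Hz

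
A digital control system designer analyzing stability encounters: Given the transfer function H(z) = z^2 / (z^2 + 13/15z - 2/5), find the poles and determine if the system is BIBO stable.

Poles are roots of the denominator: z^2 + 13/15z - 2/5 = 0.
Quadratic formula: z = [-(13/15) +/- sqrt((13/15)^2 - 4*(-2/5))] / 2
Discriminant = 169/225 + 8/5 = 529/225; sqrt = 23/15.
z = (-13/15 +/- 23/15) / 2 => z = 1/3 or z = -6/5.
|p1| = 6/5, |p2| = 1/3.
For BIBO stability, all poles must lie inside the unit circle (|p| < 1).
System is UNSTABLE since at least one |p| >= 1.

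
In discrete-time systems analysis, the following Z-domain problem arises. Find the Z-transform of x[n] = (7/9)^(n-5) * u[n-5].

Time-shifting property: if X(z) = Z{x[n]}, then Z{x[n-d]} = z^(-d) * X(z)
X(z) = z/(z - 7/9) for x[n] = (7/9)^n * u[n]
Z{x[n-5]} = z^(-5) * z/(z - 7/9) = z^(-4)/(z - 7/9)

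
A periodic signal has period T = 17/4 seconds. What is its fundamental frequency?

The fundamental frequency is the reciprocal of the period.
f = 1/T = 1/(17/4) = 4/17 Hz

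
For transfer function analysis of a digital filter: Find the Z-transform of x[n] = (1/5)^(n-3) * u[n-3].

Time-shifting property: if X(z) = Z{x[n]}, then Z{x[n-d]} = z^(-d) * X(z)
X(z) = z/(z - 1/5) for x[n] = (1/5)^n * u[n]
Z{x[n-3]} = z^(-3) * z/(z - 1/5) = z^(-2)/(z - 1/5)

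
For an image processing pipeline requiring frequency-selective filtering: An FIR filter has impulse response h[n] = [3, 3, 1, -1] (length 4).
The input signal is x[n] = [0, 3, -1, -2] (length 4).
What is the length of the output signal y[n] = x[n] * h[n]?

For linear convolution, the output length is:
len(y) = len(x) + len(h) - 1 = 4 + 4 - 1 = 7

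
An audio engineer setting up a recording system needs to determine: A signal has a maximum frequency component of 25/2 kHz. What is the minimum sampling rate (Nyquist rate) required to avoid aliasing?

By the Nyquist-Shannon sampling theorem,
the minimum sampling rate (Nyquist rate) must be at least 2 * f_max.
Nyquist rate = 2 * 25/2 kHz = 25 kHz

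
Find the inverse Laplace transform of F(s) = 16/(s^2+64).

Standard pair: w/(s^2+w^2) <-> sin(wt)*u(t)
Recognize w^2 = 64, so w = 8; numerator 16 = 2*8.
f(t) = 2*sin(8t)*u(t)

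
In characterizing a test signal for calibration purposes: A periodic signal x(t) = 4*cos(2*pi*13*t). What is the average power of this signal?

Average power of A*cos(wt) is A^2/2.
P = 4^2 / 2 = 16/2 = 8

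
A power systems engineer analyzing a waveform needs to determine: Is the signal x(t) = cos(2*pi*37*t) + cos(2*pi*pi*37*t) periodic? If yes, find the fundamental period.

f1 = 37 Hz, f2 = 37*pi Hz
Ratio f2/f1 = pi, which is irrational.
Since the frequency ratio is irrational, no common period exists.
The signal is not periodic.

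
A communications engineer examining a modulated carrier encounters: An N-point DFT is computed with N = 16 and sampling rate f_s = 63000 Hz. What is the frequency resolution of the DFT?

DFT frequency resolution = f_s / N
= 63000 / 16 = 7875/2 Hz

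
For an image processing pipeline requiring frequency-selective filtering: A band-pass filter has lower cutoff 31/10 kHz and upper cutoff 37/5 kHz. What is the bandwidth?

Bandwidth = f_high - f_low
= 37/5 kHz - 31/10 kHz = 43/10 kHz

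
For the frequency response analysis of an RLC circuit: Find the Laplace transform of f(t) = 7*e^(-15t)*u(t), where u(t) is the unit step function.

Standard Laplace transform pair:
e^(-at)*u(t) <-> 1/(s+a)
With a = 15: L{7*e^(-15t)*u(t)} = 7/(s+15), ROC: Re(s) > -15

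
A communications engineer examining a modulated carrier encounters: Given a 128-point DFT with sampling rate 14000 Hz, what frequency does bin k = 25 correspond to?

The frequency of DFT bin k is: f_k = k * f_s / N
f_25 = 25 * 14000 / 128 = 21875/8 Hz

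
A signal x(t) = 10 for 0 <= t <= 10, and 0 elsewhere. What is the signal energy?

Energy = integral of |x(t)|^2 dt over the signal duration
= 10^2 * 10 = 100 * 10 = 1000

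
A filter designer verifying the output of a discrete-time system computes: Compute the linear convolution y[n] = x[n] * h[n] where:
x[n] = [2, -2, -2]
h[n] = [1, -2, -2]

y[n] = sum_k x[k]*h[n-k]. Output length = len(x) + len(h) - 1 = 3 + 3 - 1 = 5.
y[0] = 2*1 = 2
y[1] = -2*1 + 2*-2 = -6
y[2] = -2*1 + -2*-2 + 2*-2 = -2
y[3] = -2*-2 + -2*-2 = 8
y[4] = -2*-2 = 4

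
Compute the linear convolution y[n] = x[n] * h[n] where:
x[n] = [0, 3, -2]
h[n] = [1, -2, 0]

y[n] = sum_k x[k]*h[n-k]. Output length = len(x) + len(h) - 1 = 3 + 3 - 1 = 5.
y[0] = 0*1 = 0
y[1] = 3*1 + 0*-2 = 3
y[2] = -2*1 + 3*-2 + 0*0 = -8
y[3] = -2*-2 + 3*0 = 4
y[4] = -2*0 = 0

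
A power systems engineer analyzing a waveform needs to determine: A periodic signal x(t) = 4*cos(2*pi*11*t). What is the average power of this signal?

Average power of A*cos(wt) is A^2/2.
P = 4^2 / 2 = 16/2 = 8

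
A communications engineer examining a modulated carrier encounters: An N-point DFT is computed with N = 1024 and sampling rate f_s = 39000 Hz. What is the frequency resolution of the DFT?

DFT frequency resolution = f_s / N
= 39000 / 1024 = 4875/128 Hz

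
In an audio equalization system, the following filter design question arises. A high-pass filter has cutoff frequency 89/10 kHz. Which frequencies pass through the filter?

A high-pass filter passes all frequencies above the cutoff frequency 89/10 kHz and attenuates lower frequencies.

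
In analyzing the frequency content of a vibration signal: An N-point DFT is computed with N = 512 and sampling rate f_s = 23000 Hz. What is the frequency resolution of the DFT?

DFT frequency resolution = f_s / N
= 23000 / 512 = 2875/64 Hz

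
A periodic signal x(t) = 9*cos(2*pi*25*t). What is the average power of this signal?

Average power of A*cos(wt) is A^2/2.
P = 9^2 / 2 = 81/2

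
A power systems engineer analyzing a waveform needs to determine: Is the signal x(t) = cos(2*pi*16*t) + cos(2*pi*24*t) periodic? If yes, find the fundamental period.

f1 = 16 Hz, f2 = 24 Hz
Period T1 = 1/16, T2 = 1/24
Ratio T1/T2 = 24/16, which is rational.
The signal is periodic with fundamental period T = 1/GCD(16,24) = 1/8 s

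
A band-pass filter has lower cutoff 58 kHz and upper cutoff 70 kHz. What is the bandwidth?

Bandwidth = f_high - f_low
= 70 kHz - 58 kHz = 12 kHz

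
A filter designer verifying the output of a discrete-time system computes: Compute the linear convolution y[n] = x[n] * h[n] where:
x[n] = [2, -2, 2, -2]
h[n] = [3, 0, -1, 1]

y[n] = sum_k x[k]*h[n-k]. Output length = len(x) + len(h) - 1 = 4 + 4 - 1 = 7.
y[0] = 2*3 = 6
y[1] = -2*3 + 2*0 = -6
y[2] = 2*3 + -2*0 + 2*-1 = 4
y[3] = -2*3 + 2*0 + -2*-1 + 2*1 = -2
y[4] = -2*0 + 2*-1 + -2*1 = -4
y[5] = -2*-1 + 2*1 = 4
y[6] = -2*1 = -2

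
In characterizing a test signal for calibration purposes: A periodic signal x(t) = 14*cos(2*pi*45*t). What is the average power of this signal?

Average power of A*cos(wt) is A^2/2.
P = 14^2 / 2 = 196/2 = 98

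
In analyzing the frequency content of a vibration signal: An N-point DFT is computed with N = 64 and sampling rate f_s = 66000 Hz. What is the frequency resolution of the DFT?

DFT frequency resolution = f_s / N
= 66000 / 64 = 4125/4 Hz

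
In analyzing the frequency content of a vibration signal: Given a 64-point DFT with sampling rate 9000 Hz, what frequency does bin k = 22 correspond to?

The frequency of DFT bin k is: f_k = k * f_s / N
f_22 = 22 * 9000 / 64 = 12375/4 Hz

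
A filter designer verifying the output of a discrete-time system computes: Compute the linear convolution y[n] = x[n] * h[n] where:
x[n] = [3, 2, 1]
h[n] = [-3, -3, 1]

y[n] = sum_k x[k]*h[n-k]. Output length = len(x) + len(h) - 1 = 3 + 3 - 1 = 5.
y[0] = 3*-3 = -9
y[1] = 2*-3 + 3*-3 = -15
y[2] = 1*-3 + 2*-3 + 3*1 = -6
y[3] = 1*-3 + 2*1 = -1
y[4] = 1*1 = 1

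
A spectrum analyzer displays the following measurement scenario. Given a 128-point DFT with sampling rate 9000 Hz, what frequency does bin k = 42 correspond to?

The frequency of DFT bin k is: f_k = k * f_s / N
f_42 = 42 * 9000 / 128 = 23625/8 Hz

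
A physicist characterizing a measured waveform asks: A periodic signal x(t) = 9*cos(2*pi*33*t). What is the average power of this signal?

Average power of A*cos(wt) is A^2/2.
P = 9^2 / 2 = 81/2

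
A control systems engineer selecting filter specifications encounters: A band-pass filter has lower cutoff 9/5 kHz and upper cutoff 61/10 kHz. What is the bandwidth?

Bandwidth = f_high - f_low
= 61/10 kHz - 9/5 kHz = 43/10 kHz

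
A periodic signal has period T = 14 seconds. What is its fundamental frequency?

The fundamental frequency is the reciprocal of the period.
f = 1/T = 1/(14) = 1/14 Hz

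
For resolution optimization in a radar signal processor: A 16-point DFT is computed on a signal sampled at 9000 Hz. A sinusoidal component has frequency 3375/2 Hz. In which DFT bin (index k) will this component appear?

DFT frequency resolution = f_s/N = 9000/16 = 1125/2 Hz
Bin index k = f_signal / resolution = 3375/2 / 1125/2 = 3
The signal frequency 3375/2 Hz falls in DFT bin k = 3.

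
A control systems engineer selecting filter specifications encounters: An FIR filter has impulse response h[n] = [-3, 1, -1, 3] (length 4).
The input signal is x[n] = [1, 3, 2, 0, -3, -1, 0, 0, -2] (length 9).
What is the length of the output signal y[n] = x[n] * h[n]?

For linear convolution, the output length is:
len(y) = len(x) + len(h) - 1 = 9 + 4 - 1 = 12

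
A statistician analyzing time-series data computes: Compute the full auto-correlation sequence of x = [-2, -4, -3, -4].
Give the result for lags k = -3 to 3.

r_xx[k] = sum_m x[m]*x[m+k], indexed from 0, for k = -3 to 3:
  r_xx[-3] = x[3]*x[0] = 8
  r_xx[-2] = x[2]*x[0] + x[3]*x[1] = 22
  r_xx[-1] = x[1]*x[0] + x[2]*x[1] + x[3]*x[2] = 32
  r_xx[0] = x[0]*x[0] + x[1]*x[1] + x[2]*x[2] + x[3]*x[3] = 45
  r_xx[1] = x[0]*x[1] + x[1]*x[2] + x[2]*x[3] = 32
  r_xx[2] = x[0]*x[2] + x[1]*x[3] = 22
  r_xx[3] = x[0]*x[3] = 8
r_xx = [8, 22, 32, 45, 32, 22, 8]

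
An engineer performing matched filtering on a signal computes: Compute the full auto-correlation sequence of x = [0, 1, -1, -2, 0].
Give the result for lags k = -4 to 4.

r_xx[k] = sum_m x[m]*x[m+k], indexed from 0, for k = -4 to 4:
  r_xx[-4] = x[4]*x[0] = 0
  r_xx[-3] = x[3]*x[0] + x[4]*x[1] = 0
  r_xx[-2] = x[2]*x[0] + x[3]*x[1] + x[4]*x[2] = -2
  r_xx[-1] = x[1]*x[0] + x[2]*x[1] + x[3]*x[2] + x[4]*x[3] = 1
  r_xx[0] = x[0]*x[0] + x[1]*x[1] + x[2]*x[2] + x[3]*x[3] + x[4]*x[4] = 6
  r_xx[1] = x[0]*x[1] + x[1]*x[2] + x[2]*x[3] + x[3]*x[4] = 1
  r_xx[2] = x[0]*x[2] + x[1]*x[3] + x[2]*x[4] = -2
  r_xx[3] = x[0]*x[3] + x[1]*x[4] = 0
  r_xx[4] = x[0]*x[4] = 0
r_xx = [0, 0, -2, 1, 6, 1, -2, 0, 0]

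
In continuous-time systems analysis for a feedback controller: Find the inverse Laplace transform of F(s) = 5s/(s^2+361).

Standard pair: s/(s^2+w^2) <-> cos(wt)*u(t)
With k=5, w=19: f(t) = 5*cos(19t)*u(t)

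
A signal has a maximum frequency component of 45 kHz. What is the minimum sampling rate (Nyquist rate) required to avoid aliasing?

By the Nyquist-Shannon sampling theorem,
the minimum sampling rate (Nyquist rate) must be at least 2 * f_max.
Nyquist rate = 2 * 45 kHz = 90 kHz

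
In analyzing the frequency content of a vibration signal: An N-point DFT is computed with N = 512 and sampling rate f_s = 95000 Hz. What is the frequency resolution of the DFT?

DFT frequency resolution = f_s / N
= 95000 / 512 = 11875/64 Hz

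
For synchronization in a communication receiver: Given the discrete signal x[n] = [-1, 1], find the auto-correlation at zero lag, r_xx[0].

The auto-correlation at zero lag r_xx[0] equals the signal energy.
r_xx[0] = sum of x[n]^2 = (-1)^2 + 1^2
= 1 + 1 = 2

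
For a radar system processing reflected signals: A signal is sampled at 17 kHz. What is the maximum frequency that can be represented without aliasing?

The maximum frequency that can be represented without aliasing
is the Nyquist frequency: f_max = f_s / 2 = 17 kHz / 2 = 17/2 kHz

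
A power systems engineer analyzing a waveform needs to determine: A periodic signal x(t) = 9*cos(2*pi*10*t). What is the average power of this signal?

Average power of A*cos(wt) is A^2/2.
P = 9^2 / 2 = 81/2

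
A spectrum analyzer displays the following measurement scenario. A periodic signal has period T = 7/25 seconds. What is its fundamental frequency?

The fundamental frequency is the reciprocal of the period.
f = 1/T = 1/(7/25) = 25/7 Hz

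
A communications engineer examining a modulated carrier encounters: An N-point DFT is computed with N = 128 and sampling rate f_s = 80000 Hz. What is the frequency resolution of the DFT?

DFT frequency resolution = f_s / N
= 80000 / 128 = 625 Hz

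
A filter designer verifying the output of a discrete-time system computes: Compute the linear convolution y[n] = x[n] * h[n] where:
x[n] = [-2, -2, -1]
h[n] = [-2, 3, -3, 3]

y[n] = sum_k x[k]*h[n-k]. Output length = len(x) + len(h) - 1 = 3 + 4 - 1 = 6.
y[0] = -2*-2 = 4
y[1] = -2*-2 + -2*3 = -2
y[2] = -1*-2 + -2*3 + -2*-3 = 2
y[3] = -1*3 + -2*-3 + -2*3 = -3
y[4] = -1*-3 + -2*3 = -3
y[5] = -1*3 = -3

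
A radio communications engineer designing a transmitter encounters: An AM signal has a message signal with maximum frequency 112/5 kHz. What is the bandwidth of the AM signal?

In AM (double-sideband), the bandwidth is twice the message frequency.
BW = 2 * f_m = 2 * 112/5 kHz = 224/5 kHz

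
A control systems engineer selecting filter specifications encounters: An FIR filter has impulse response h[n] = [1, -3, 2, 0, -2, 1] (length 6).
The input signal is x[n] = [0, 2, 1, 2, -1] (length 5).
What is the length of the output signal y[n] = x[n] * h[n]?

For linear convolution, the output length is:
len(y) = len(x) + len(h) - 1 = 5 + 6 - 1 = 10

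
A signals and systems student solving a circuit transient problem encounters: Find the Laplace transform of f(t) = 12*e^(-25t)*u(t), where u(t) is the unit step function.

Standard Laplace transform pair:
e^(-at)*u(t) <-> 1/(s+a)
With a = 25: L{12*e^(-25t)*u(t)} = 12/(s+25), ROC: Re(s) > -25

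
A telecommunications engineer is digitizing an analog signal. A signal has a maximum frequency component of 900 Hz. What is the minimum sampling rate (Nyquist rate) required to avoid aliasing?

By the Nyquist-Shannon sampling theorem,
the minimum sampling rate (Nyquist rate) must be at least 2 * f_max.
Nyquist rate = 2 * 900 Hz = 1800 Hz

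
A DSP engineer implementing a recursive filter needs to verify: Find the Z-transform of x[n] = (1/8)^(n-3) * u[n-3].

Time-shifting property: if X(z) = Z{x[n]}, then Z{x[n-d]} = z^(-d) * X(z)
X(z) = z/(z - 1/8) for x[n] = (1/8)^n * u[n]
Z{x[n-3]} = z^(-3) * z/(z - 1/8) = z^(-2)/(z - 1/8)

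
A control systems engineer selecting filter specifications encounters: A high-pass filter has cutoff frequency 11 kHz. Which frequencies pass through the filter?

A high-pass filter passes all frequencies above the cutoff frequency 11 kHz and attenuates lower frequencies.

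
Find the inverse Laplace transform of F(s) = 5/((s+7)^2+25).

Standard pair: w/((s+a)^2+w^2) <-> e^(-at)*sin(wt)*u(t)
With a=7, w=5: f(t) = e^(-7t)*sin(5t)*u(t)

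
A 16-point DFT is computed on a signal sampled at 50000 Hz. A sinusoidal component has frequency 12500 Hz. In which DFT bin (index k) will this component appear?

DFT frequency resolution = f_s/N = 50000/16 = 3125 Hz
Bin index k = f_signal / resolution = 12500 / 3125 = 4
The signal frequency 12500 Hz falls in DFT bin k = 4.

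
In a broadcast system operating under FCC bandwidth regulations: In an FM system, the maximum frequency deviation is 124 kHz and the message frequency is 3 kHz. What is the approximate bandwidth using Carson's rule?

Carson's rule: BW = 2*(delta_f + f_m)
= 2*(124 + 3) kHz = 254 kHz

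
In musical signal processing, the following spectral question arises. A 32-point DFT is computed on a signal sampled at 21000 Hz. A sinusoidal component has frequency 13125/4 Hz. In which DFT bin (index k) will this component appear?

DFT frequency resolution = f_s/N = 21000/32 = 2625/4 Hz
Bin index k = f_signal / resolution = 13125/4 / 2625/4 = 5
The signal frequency 13125/4 Hz falls in DFT bin k = 5.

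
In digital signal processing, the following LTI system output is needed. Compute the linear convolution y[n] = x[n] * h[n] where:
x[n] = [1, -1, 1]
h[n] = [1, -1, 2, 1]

y[n] = sum_k x[k]*h[n-k]. Output length = len(x) + len(h) - 1 = 3 + 4 - 1 = 6.
y[0] = 1*1 = 1
y[1] = -1*1 + 1*-1 = -2
y[2] = 1*1 + -1*-1 + 1*2 = 4
y[3] = 1*-1 + -1*2 + 1*1 = -2
y[4] = 1*2 + -1*1 = 1
y[5] = 1*1 = 1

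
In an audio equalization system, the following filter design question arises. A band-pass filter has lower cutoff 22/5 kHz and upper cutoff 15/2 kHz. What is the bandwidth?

Bandwidth = f_high - f_low
= 15/2 kHz - 22/5 kHz = 31/10 kHz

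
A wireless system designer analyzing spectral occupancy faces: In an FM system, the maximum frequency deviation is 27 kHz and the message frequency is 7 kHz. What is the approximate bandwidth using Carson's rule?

Carson's rule: BW = 2*(delta_f + f_m)
= 2*(27 + 7) kHz = 68 kHz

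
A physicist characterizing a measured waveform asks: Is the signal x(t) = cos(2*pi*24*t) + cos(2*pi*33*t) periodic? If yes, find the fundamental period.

f1 = 24 Hz, f2 = 33 Hz
Period T1 = 1/24, T2 = 1/33
Ratio T1/T2 = 33/24, which is rational.
The signal is periodic with fundamental period T = 1/GCD(24,33) = 1/3 s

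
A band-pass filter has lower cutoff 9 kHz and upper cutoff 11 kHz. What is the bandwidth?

Bandwidth = f_high - f_low
= 11 kHz - 9 kHz = 2 kHz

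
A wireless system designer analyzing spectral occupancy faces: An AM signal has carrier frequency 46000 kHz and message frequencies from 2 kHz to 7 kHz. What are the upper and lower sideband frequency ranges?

Upper sideband (USB) = fc + [fm_low, fm_high] = 46000 + [2, 7] = [46002, 46007] kHz
Lower sideband (LSB) = fc - [fm_high, fm_low] = 46000 - [7, 2] = [45993, 45998] kHz
Total occupied spectrum: 45993 kHz to 46007 kHz (plus carrier at 46000 kHz)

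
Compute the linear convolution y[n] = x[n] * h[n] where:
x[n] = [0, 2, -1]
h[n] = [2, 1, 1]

y[n] = sum_k x[k]*h[n-k]. Output length = len(x) + len(h) - 1 = 3 + 3 - 1 = 5.
y[0] = 0*2 = 0
y[1] = 2*2 + 0*1 = 4
y[2] = -1*2 + 2*1 + 0*1 = 0
y[3] = -1*1 + 2*1 = 1
y[4] = -1*1 = -1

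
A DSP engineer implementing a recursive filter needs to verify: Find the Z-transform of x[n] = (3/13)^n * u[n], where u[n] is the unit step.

The Z-transform of a^n * u[n] is z/(z-a) for |z| > |a|.
Here a = 3/13, so X(z) = z/(z - (3/13)) = 13z/(13z - 3)
ROC: |z| > 3/13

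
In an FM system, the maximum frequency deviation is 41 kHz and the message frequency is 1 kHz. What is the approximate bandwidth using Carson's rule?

Carson's rule: BW = 2*(delta_f + f_m)
= 2*(41 + 1) kHz = 84 kHz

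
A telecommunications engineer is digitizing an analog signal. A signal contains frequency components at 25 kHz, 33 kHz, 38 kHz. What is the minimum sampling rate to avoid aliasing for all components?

The highest frequency component is f_max = 38 kHz.
Nyquist rate = 2 * f_max = 2 * 38 kHz = 76 kHz.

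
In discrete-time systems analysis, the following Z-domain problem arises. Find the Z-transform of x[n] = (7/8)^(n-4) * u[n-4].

Time-shifting property: if X(z) = Z{x[n]}, then Z{x[n-d]} = z^(-d) * X(z)
X(z) = z/(z - 7/8) for x[n] = (7/8)^n * u[n]
Z{x[n-4]} = z^(-4) * z/(z - 7/8) = z^(-3)/(z - 7/8)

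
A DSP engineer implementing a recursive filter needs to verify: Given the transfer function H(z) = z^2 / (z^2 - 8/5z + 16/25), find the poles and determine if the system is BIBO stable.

Poles are roots of the denominator: z^2 - 8/5z + 16/25 = 0.
Quadratic formula: z = [-(-8/5) +/- sqrt((-8/5)^2 - 4*(16/25))] / 2
Discriminant = 64/25 - 64/25 = 0; sqrt = 0.
z = (8/5 +/- 0) / 2 = 4/5 (repeated root).
|p1| = 4/5, |p2| = 4/5.
For BIBO stability, all poles must lie inside the unit circle (|p| < 1).
System is STABLE since both |p| < 1.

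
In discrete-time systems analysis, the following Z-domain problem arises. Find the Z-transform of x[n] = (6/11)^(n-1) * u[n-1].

Time-shifting property: if X(z) = Z{x[n]}, then Z{x[n-d]} = z^(-d) * X(z)
X(z) = z/(z - 6/11) for x[n] = (6/11)^n * u[n]
Z{x[n-1]} = z^(-1) * z/(z - 6/11) = 1/(z - 6/11)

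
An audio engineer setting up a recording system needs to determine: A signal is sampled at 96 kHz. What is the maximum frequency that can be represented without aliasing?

The maximum frequency that can be represented without aliasing
is the Nyquist frequency: f_max = f_s / 2 = 96 kHz / 2 = 48 kHz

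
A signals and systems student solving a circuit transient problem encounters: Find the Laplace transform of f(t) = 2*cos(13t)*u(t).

Standard pair: cos(wt)*u(t) <-> s/(s^2+w^2)
With w = 13: L{2*cos(13t)*u(t)} = 2s/(s^2+169)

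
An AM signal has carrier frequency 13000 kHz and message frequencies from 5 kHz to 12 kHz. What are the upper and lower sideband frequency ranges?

Upper sideband (USB) = fc + [fm_low, fm_high] = 13000 + [5, 12] = [13005, 13012] kHz
Lower sideband (LSB) = fc - [fm_high, fm_low] = 13000 - [12, 5] = [12988, 12995] kHz
Total occupied spectrum: 12988 kHz to 13012 kHz (plus carrier at 13000 kHz)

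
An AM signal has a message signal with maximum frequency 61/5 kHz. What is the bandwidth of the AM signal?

In AM (double-sideband), the bandwidth is twice the message frequency.
BW = 2 * f_m = 2 * 61/5 kHz = 122/5 kHz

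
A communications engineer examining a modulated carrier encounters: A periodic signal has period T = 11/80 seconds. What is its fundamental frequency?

The fundamental frequency is the reciprocal of the period.
f = 1/T = 1/(11/80) = 80/11 Hz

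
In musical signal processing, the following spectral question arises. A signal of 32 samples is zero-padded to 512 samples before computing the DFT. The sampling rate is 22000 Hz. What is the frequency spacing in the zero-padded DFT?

Original DFT: N = 32, resolution = f_s/N = 22000/32 = 1375/2 Hz
Zero-padded DFT: N = 512, resolution = f_s/N = 22000/512 = 1375/32 Hz
Zero-padding interpolates the spectrum (finer frequency grid)
but does NOT improve the true spectral resolution (ability to resolve close frequencies).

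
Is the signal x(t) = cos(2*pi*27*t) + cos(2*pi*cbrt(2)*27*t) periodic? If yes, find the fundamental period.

f1 = 27 Hz, f2 = 27*cbrt(2) Hz
Ratio f2/f1 = cbrt(2), which is irrational.
Since the frequency ratio is irrational, no common period exists.
The signal is not periodic.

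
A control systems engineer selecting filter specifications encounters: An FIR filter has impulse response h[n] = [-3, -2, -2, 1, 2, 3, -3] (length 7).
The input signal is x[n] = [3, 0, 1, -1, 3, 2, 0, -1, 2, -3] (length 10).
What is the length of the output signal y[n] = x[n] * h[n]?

For linear convolution, the output length is:
len(y) = len(x) + len(h) - 1 = 10 + 7 - 1 = 16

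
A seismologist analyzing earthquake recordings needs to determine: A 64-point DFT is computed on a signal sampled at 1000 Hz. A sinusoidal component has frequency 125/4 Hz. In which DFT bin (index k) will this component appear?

DFT frequency resolution = f_s/N = 1000/64 = 125/8 Hz
Bin index k = f_signal / resolution = 125/4 / 125/8 = 2
The signal frequency 125/4 Hz falls in DFT bin k = 2.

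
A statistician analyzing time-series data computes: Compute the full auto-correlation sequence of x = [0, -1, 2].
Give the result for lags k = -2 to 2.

r_xx[k] = sum_m x[m]*x[m+k], indexed from 0, for k = -2 to 2:
  r_xx[-2] = x[2]*x[0] = 0
  r_xx[-1] = x[1]*x[0] + x[2]*x[1] = -2
  r_xx[0] = x[0]*x[0] + x[1]*x[1] + x[2]*x[2] = 5
  r_xx[1] = x[0]*x[1] + x[1]*x[2] = -2
  r_xx[2] = x[0]*x[2] = 0
r_xx = [0, -2, 5, -2, 0]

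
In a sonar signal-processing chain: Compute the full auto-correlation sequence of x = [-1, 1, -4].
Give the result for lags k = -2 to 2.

r_xx[k] = sum_m x[m]*x[m+k], indexed from 0, for k = -2 to 2:
  r_xx[-2] = x[2]*x[0] = 4
  r_xx[-1] = x[1]*x[0] + x[2]*x[1] = -5
  r_xx[0] = x[0]*x[0] + x[1]*x[1] + x[2]*x[2] = 18
  r_xx[1] = x[0]*x[1] + x[1]*x[2] = -5
  r_xx[2] = x[0]*x[2] = 4
r_xx = [4, -5, 18, -5, 4]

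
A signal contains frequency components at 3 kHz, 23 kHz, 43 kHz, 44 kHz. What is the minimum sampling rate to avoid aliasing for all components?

The highest frequency component is f_max = 44 kHz.
Nyquist rate = 2 * f_max = 2 * 44 kHz = 88 kHz.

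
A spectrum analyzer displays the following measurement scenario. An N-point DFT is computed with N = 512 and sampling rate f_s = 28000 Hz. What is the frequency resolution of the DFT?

DFT frequency resolution = f_s / N
= 28000 / 512 = 875/16 Hz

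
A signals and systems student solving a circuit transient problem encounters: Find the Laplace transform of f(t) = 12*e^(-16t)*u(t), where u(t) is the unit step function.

Standard Laplace transform pair:
e^(-at)*u(t) <-> 1/(s+a)
With a = 16: L{12*e^(-16t)*u(t)} = 12/(s+16), ROC: Re(s) > -16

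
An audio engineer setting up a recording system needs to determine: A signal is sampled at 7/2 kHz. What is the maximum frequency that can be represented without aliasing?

The maximum frequency that can be represented without aliasing
is the Nyquist frequency: f_max = f_s / 2 = 7/2 kHz / 2 = 7/4 kHz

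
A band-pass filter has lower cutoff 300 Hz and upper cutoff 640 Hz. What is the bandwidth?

Bandwidth = f_high - f_low
= 640 Hz - 300 Hz = 340 Hz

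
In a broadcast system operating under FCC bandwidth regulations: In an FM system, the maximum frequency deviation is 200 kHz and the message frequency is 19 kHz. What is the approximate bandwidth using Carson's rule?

Carson's rule: BW = 2*(delta_f + f_m)
= 2*(200 + 19) kHz = 438 kHz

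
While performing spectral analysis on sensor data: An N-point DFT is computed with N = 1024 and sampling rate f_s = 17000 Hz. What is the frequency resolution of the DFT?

DFT frequency resolution = f_s / N
= 17000 / 1024 = 2125/128 Hz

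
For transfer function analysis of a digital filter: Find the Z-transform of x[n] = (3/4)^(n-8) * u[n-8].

Time-shifting property: if X(z) = Z{x[n]}, then Z{x[n-d]} = z^(-d) * X(z)
X(z) = z/(z - 3/4) for x[n] = (3/4)^n * u[n]
Z{x[n-8]} = z^(-8) * z/(z - 3/4) = z^(-7)/(z - 3/4)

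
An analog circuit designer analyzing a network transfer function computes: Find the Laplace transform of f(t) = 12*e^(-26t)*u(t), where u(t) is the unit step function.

Standard Laplace transform pair:
e^(-at)*u(t) <-> 1/(s+a)
With a = 26: L{12*e^(-26t)*u(t)} = 12/(s+26), ROC: Re(s) > -26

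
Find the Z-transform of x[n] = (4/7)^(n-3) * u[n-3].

Time-shifting property: if X(z) = Z{x[n]}, then Z{x[n-d]} = z^(-d) * X(z)
X(z) = z/(z - 4/7) for x[n] = (4/7)^n * u[n]
Z{x[n-3]} = z^(-3) * z/(z - 4/7) = z^(-2)/(z - 4/7)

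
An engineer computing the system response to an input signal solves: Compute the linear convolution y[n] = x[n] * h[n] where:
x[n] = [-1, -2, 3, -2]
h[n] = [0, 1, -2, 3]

y[n] = sum_k x[k]*h[n-k]. Output length = len(x) + len(h) - 1 = 4 + 4 - 1 = 7.
y[0] = -1*0 = 0
y[1] = -2*0 + -1*1 = -1
y[2] = 3*0 + -2*1 + -1*-2 = 0
y[3] = -2*0 + 3*1 + -2*-2 + -1*3 = 4
y[4] = -2*1 + 3*-2 + -2*3 = -14
y[5] = -2*-2 + 3*3 = 13
y[6] = -2*3 = -6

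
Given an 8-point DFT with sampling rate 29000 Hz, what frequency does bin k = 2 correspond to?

The frequency of DFT bin k is: f_k = k * f_s / N
f_2 = 2 * 29000 / 8 = 7250 Hz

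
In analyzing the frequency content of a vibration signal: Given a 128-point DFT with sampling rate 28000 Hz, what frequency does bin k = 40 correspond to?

The frequency of DFT bin k is: f_k = k * f_s / N
f_40 = 40 * 28000 / 128 = 8750 Hz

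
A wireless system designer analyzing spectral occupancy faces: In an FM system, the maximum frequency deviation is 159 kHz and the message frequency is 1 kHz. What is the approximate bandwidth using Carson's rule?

Carson's rule: BW = 2*(delta_f + f_m)
= 2*(159 + 1) kHz = 320 kHz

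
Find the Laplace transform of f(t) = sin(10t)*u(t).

Standard pair: sin(wt)*u(t) <-> w/(s^2+w^2)
With w = 10: L{sin(10t)*u(t)} = 10/(s^2+100)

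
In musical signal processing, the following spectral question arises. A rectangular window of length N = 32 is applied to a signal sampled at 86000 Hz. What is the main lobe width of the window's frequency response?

For a rectangular window of length N,
the main lobe width in frequency is 2*f_s/N.
= 2*86000/32 = 5375 Hz
This determines the minimum frequency separation for resolving two sinusoids.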